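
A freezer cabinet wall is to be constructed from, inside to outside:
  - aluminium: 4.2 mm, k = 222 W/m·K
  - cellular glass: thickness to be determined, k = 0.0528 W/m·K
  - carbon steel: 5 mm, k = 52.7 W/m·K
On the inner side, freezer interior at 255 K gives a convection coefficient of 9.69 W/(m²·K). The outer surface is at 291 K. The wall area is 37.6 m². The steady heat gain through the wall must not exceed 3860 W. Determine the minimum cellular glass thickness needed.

L ≈ 13.1 mm

Using the resistance-network approach (series):
R_inner film = 1/(h_i·A) = 1/(9.69×37.6) = 0.002745 K/W
R_aluminium = L/(kA) = 0.0042/(222×37.6) = 5.032×10^-7 K/W
R_carbon steel = L/(kA) = 0.005/(52.7×37.6) = 2.523×10^-6 K/W
Sum of the known resistances R_other = 0.002748 K/W
Required total resistance R_tot = ΔT/Q_allow = 36/3860 = 0.009326 K/W
R_cellular glass = R_tot − R_other = 0.006579 K/W
L = R·k·A = 0.006579×0.0528×37.6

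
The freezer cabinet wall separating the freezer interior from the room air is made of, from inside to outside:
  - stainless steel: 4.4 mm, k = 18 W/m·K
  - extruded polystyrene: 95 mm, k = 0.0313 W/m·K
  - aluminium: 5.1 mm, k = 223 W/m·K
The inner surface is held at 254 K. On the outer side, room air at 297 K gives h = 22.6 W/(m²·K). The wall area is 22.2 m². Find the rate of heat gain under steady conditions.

Treating each layer as a thermal resistance in series:
R_stainless steel = L/(kA) = 0.0044/(18×22.2) = 1.101×10^-5 K/W
R_extruded polystyrene = L/(kA) = 0.095/(0.0313×22.2) = 0.1367 K/W
R_aluminium = L/(kA) = 0.0051/(223×22.2) = 1.03×10^-6 K/W
R_outer film = 1/(h_o·A) = 1/(22.6×22.2) = 0.001993 K/W
R_total = 0.1387 K/W
Q = ΔT / R_total = 43 / 0.1387

Q ≈ 310 W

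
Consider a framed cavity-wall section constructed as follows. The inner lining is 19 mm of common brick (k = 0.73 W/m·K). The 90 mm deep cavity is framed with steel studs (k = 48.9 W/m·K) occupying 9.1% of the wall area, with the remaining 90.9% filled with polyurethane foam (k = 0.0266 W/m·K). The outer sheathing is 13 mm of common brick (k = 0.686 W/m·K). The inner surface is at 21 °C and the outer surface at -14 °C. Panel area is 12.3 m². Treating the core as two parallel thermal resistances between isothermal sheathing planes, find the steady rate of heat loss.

Sheathing layers in series; stud and cavity paths in parallel between them.
R_inner = 0.019/(0.73×12.3) = 0.002116 K/W
R_stud  = 0.09/(48.9×0.091×12.3) = 0.001644 K/W
R_cav   = 0.09/(0.0266×0.909×12.3) = 0.3026 K/W
1/R_core = 1/R_stud + 1/R_cav → R_core = 0.001635 K/W
R_outer = 0.013/(0.686×12.3) = 0.001541 K/W
R_total = 0.005292 K/W
Q = ΔT/R_total = 35/0.005292

Q ≈ 6610 W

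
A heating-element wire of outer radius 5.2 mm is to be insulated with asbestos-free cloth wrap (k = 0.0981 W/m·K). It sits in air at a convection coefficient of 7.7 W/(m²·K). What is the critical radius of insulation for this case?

For a cylinder r_cr = k/h = 0.0981/7.7
r_cr = 12.7 mm; since the bare radius (5.2 mm) is below r_cr, adding a thin layer of insulation will *increase* heat loss.

r_cr ≈ 12.7 mm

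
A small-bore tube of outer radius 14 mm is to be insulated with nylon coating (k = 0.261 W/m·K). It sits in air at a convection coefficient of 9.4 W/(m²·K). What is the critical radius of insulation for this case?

r_cr ≈ 27.8 mm

For a cylinder r_cr = k/h = 0.261/9.4
r_cr = 27.8 mm; since the bare radius (14 mm) is below r_cr, adding a thin layer of insulation will *increase* heat loss.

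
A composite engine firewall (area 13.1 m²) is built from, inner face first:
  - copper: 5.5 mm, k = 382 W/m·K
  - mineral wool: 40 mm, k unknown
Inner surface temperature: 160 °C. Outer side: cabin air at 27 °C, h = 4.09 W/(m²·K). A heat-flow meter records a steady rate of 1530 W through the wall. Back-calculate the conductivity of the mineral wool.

k ≈ 0.0447 W/(m·K)

Model the wall as resistances in series:
R_copper = L/(kA) = 0.0055/(382×13.1) = 1.099×10^-6 K/W
R_outer film = 1/(h_o·A) = 1/(4.09×13.1) = 0.01866 K/W
Sum of known resistances R_other = 0.01867 K/W
Total R = ΔT/Q = 133/1530 = 0.08693 K/W
R_mineral wool = R_total − R_other = 0.06826 K/W
k = L/(R·A) = 0.04/(0.06826×13.1)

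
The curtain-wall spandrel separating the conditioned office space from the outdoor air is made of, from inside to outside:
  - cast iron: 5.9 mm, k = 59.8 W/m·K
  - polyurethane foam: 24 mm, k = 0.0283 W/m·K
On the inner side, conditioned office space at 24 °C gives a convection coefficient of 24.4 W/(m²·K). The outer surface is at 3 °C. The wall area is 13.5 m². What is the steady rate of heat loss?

Thermal resistances in series:
R_inner film = 1/(h_i·A) = 1/(24.4×13.5) = 0.003036 K/W
R_cast iron = L/(kA) = 0.0059/(59.8×13.5) = 7.308×10^-6 K/W
R_polyurethane foam = L/(kA) = 0.024/(0.0283×13.5) = 0.06282 K/W
R_total = 0.06586 K/W
Q = ΔT / R_total = 21 / 0.06586

Q ≈ 319 W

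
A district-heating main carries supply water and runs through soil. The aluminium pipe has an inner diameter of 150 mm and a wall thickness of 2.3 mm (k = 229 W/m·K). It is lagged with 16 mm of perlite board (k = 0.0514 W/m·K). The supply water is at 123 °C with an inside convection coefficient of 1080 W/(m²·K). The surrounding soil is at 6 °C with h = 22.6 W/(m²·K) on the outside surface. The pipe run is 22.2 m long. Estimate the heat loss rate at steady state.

Q ≈ 3940 W

For a radial system each layer contributes R = ln(r_out/r_in)/(2πkL); films add R = 1/(hA).
R_inner film = 1/(h_i·2πr₁L) = 1/(1080×2π×0.075×22.2) = 8.851×10^-5 K/W
R_aluminium pipe wall = ln(77.3/75)/(2π×229×22.2) = 9.456×10^-7 K/W
R_perlite board = ln(93.3/77.3)/(2π×0.0514×22.2) = 0.02624 K/W
R_outer film = 1/(h_o·2πr_oL) = 1/(22.6×2π×0.0933×22.2) = 0.0034 K/W
R_total = 0.02973 K/W
Q = ΔT/R_total = 117/0.02973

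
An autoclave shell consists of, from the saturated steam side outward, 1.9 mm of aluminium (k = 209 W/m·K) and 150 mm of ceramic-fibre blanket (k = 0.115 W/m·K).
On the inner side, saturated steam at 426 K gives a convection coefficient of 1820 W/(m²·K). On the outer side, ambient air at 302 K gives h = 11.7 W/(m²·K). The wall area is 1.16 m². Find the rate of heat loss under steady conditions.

Q ≈ 103 W

Series thermal resistances:
R_inner film = 1/(h_i·A) = 1/(1820×1.16) = 4.737×10^-4 K/W
R_aluminium = L/(kA) = 0.0019/(209×1.16) = 7.837×10^-6 K/W
R_ceramic-fibre blanket = L/(kA) = 0.15/(0.115×1.16) = 1.124 K/W
R_outer film = 1/(h_o·A) = 1/(11.7×1.16) = 0.07368 K/W
R_total = 1.199 K/W
Q = ΔT / R_total = 124 / 1.199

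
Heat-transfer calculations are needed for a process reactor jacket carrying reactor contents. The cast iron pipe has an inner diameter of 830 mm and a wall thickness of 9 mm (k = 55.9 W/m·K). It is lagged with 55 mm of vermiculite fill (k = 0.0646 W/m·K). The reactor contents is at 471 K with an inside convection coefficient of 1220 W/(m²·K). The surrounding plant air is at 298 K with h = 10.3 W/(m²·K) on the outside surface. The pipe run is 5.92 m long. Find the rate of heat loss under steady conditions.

Q ≈ 3070 W

For a radial system each layer contributes R = ln(r_out/r_in)/(2πkL); films add R = 1/(hA).
R_inner film = 1/(h_i·2πr₁L) = 1/(1220×2π×0.415×5.92) = 5.31×10^-5 K/W
R_cast iron pipe wall = ln(424/415)/(2π×55.9×5.92) = 1.032×10^-5 K/W
R_vermiculite fill = ln(479/424)/(2π×0.0646×5.92) = 0.05076 K/W
R_outer film = 1/(h_o·2πr_oL) = 1/(10.3×2π×0.479×5.92) = 0.005449 K/W
R_total = 0.05627 K/W
Q = ΔT/R_total = 173/0.05627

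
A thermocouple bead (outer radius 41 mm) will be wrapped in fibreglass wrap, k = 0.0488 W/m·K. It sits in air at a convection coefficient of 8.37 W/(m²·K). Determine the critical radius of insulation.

For a sphere r_cr = 2k/h = 2×0.0488/8.37
r_cr = 11.7 mm; since the bare radius (41 mm) is above r_cr, any added insulation will reduce heat loss.

r_cr ≈ 11.7 mm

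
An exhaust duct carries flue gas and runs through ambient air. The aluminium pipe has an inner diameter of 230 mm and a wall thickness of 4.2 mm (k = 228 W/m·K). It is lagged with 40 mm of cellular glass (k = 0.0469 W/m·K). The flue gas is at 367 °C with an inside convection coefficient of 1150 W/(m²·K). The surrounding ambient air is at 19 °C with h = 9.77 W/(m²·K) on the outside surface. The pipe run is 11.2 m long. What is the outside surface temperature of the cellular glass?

T ≈ 51.8 °C

Cylindrical conduction, so R = ln(r₂/r₁)/(2πkL) per layer, in series:
R_inner film = 1/(h_i·2πr₁L) = 1/(1150×2π×0.115×11.2) = 1.075×10^-4 K/W
R_aluminium pipe wall = ln(119.2/115)/(2π×228×11.2) = 2.236×10^-6 K/W
R_cellular glass = ln(159.2/119.2)/(2π×0.0469×11.2) = 0.08767 K/W
R_outer film = 1/(h_o·2πr_oL) = 1/(9.77×2π×0.1592×11.2) = 0.009136 K/W
R_total = 0.09692 K/W
Q = ΔT/R_total = 348/0.09692
Q = 3590 W
T_interface = T_inner − Q·ΣR(inner→interface) = 367 − 3590×0.08778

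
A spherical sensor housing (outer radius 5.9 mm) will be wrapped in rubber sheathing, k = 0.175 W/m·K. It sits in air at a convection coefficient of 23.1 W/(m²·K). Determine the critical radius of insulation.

For a sphere r_cr = 2k/h = 2×0.175/23.1
r_cr = 15.2 mm; since the bare radius (5.9 mm) is below r_cr, adding a thin layer of insulation will *increase* heat loss.

r_cr ≈ 15.2 mm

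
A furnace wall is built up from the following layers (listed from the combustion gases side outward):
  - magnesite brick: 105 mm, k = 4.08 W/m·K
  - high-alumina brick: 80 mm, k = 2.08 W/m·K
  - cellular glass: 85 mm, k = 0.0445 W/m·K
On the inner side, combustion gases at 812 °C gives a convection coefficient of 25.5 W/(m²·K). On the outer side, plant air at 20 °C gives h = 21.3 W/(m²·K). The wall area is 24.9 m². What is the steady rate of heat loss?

Series thermal resistances:
R_inner film = 1/(h_i·A) = 1/(25.5×24.9) = 0.001575 K/W
R_magnesite brick = L/(kA) = 0.105/(4.08×24.9) = 0.001034 K/W
R_high-alumina brick = L/(kA) = 0.08/(2.08×24.9) = 0.001545 K/W
R_cellular glass = L/(kA) = 0.085/(0.0445×24.9) = 0.07671 K/W
R_outer film = 1/(h_o·A) = 1/(21.3×24.9) = 0.001885 K/W
R_total = 0.08275 K/W
Q = ΔT / R_total = 792 / 0.08275

Q ≈ 9570 W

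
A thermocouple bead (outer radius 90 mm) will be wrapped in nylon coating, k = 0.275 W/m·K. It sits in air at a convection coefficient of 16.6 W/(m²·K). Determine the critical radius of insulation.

r_cr ≈ 33.1 mm

For a sphere r_cr = 2k/h = 2×0.275/16.6
r_cr = 33.1 mm; since the bare radius (90 mm) is above r_cr, any added insulation will reduce heat loss.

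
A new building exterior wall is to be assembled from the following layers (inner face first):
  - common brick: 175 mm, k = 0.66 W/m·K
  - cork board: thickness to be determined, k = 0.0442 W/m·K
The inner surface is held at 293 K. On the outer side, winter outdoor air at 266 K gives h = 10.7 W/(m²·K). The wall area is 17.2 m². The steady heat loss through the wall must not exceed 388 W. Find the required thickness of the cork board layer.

Series thermal resistances:
R_common brick = L/(kA) = 0.175/(0.66×17.2) = 0.01542 K/W
R_outer film = 1/(h_o·A) = 1/(10.7×17.2) = 0.005434 K/W
Sum of the known resistances R_other = 0.02085 K/W
Required total resistance R_tot = ΔT/Q_allow = 27/388 = 0.06959 K/W
R_cork board = R_tot − R_other = 0.04874 K/W
L = R·k·A = 0.04874×0.0442×17.2

L ≈ 37.1 mm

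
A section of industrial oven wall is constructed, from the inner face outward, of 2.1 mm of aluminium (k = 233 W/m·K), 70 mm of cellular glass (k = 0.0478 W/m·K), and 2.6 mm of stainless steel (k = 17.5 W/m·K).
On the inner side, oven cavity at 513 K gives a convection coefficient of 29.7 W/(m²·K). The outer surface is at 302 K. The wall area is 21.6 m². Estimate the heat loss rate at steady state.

Q ≈ 3040 W

Treating each layer as a thermal resistance in series:
R_inner film = 1/(h_i·A) = 1/(29.7×21.6) = 0.001559 K/W
R_aluminium = L/(kA) = 0.0021/(233×21.6) = 4.173×10^-7 K/W
R_cellular glass = L/(kA) = 0.07/(0.0478×21.6) = 0.0678 K/W
R_stainless steel = L/(kA) = 0.0026/(17.5×21.6) = 6.878×10^-6 K/W
R_total = 0.06936 K/W
Q = ΔT / R_total = 211 / 0.06936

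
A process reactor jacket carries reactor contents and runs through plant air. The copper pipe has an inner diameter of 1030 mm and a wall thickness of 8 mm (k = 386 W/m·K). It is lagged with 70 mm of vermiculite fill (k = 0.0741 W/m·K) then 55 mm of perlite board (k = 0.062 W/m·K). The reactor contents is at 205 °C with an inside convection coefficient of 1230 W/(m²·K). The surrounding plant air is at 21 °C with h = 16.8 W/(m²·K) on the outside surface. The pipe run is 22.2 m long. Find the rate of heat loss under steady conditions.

For a radial system each layer contributes R = ln(r_out/r_in)/(2πkL); films add R = 1/(hA).
R_inner film = 1/(h_i·2πr₁L) = 1/(1230×2π×0.515×22.2) = 1.132×10^-5 K/W
R_copper pipe wall = ln(523/515)/(2π×386×22.2) = 2.863×10^-7 K/W
R_vermiculite fill = ln(593/523)/(2π×0.0741×22.2) = 0.01215 K/W
R_perlite board = ln(648/593)/(2π×0.062×22.2) = 0.01026 K/W
R_outer film = 1/(h_o·2πr_oL) = 1/(16.8×2π×0.648×22.2) = 6.585×10^-4 K/W
R_total = 0.02308 K/W
Q = ΔT/R_total = 184/0.02308

Q ≈ 7970 W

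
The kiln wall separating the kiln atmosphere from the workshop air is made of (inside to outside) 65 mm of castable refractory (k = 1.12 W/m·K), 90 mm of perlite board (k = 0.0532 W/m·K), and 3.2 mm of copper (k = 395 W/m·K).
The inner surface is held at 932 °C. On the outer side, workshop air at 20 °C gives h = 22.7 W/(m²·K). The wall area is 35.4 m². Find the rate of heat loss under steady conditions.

Q ≈ 18000 W

Using the resistance-network approach (series):
R_castable refractory = L/(kA) = 0.065/(1.12×35.4) = 0.001639 K/W
R_perlite board = L/(kA) = 0.09/(0.0532×35.4) = 0.04779 K/W
R_copper = L/(kA) = 0.0032/(395×35.4) = 2.288×10^-7 K/W
R_outer film = 1/(h_o·A) = 1/(22.7×35.4) = 0.001244 K/W
R_total = 0.05067 K/W
Q = ΔT / R_total = 912 / 0.05067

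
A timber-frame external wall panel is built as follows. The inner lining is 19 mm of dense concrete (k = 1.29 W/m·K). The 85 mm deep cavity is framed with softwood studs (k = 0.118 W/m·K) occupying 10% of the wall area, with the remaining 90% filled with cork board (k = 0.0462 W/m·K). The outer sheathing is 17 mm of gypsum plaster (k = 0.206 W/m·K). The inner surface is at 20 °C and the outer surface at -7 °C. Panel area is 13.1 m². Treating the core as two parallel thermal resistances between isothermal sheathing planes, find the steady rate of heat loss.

Sheathing layers in series; stud and cavity paths in parallel between them.
R_inner = 0.019/(1.29×13.1) = 0.001124 K/W
R_stud  = 0.085/(0.118×0.1×13.1) = 0.5499 K/W
R_cav   = 0.085/(0.0462×0.9×13.1) = 0.156 K/W
1/R_core = 1/R_stud + 1/R_cav → R_core = 0.1216 K/W
R_outer = 0.017/(0.206×13.1) = 0.0063 K/W
R_total = 0.129 K/W
Q = ΔT/R_total = 27/0.129

Q ≈ 209 W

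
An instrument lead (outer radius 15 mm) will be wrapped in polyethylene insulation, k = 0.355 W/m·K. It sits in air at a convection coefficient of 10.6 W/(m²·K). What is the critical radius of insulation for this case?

r_cr ≈ 33.5 mm

For a cylinder r_cr = k/h = 0.355/10.6
r_cr = 33.5 mm; since the bare radius (15 mm) is below r_cr, adding a thin layer of insulation will *increase* heat loss.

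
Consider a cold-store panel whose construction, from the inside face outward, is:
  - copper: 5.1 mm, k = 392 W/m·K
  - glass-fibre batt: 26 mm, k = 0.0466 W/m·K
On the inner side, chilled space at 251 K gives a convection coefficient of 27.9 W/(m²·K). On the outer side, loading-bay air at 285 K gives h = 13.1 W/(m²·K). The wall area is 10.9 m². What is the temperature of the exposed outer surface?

Treating each layer as a thermal resistance in series:
R_inner film = 1/(h_i·A) = 1/(27.9×10.9) = 0.003288 K/W
R_copper = L/(kA) = 0.0051/(392×10.9) = 1.194×10^-6 K/W
R_glass-fibre batt = L/(kA) = 0.026/(0.0466×10.9) = 0.05119 K/W
R_outer film = 1/(h_o·A) = 1/(13.1×10.9) = 0.007003 K/W
R_total = 0.06148 K/W;  Q = ΔT/R_total = 34/0.06148 = 553 W
T_interface = T_inner + Q·ΣR(inner→interface) = 251 + 553×0.05448

T ≈ 281 K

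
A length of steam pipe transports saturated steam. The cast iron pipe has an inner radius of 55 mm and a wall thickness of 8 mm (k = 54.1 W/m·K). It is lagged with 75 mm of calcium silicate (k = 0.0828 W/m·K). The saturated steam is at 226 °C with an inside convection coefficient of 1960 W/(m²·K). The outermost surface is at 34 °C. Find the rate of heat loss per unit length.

q′ ≈ 127 W/m

Per-layer cylindrical resistances, series-summed:
R_inner film = 1/(h_i·2πr₁L) = 1/(1960×2π×0.055×1) = 0.001476 K/W
R_cast iron pipe wall = ln(63/55)/(2π×54.1×1) = 3.995×10^-4 K/W
R_calcium silicate = ln(138/63)/(2π×0.0828×1) = 1.507 K/W
R_total = 1.509 K/W
Q = ΔT/R_total = 192/1.509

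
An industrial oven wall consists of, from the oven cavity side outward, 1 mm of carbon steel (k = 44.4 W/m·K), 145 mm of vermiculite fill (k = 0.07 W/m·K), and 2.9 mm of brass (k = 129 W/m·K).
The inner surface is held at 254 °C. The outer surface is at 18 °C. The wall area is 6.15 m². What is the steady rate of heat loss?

Q ≈ 701 W

Series thermal resistances:
R_carbon steel = L/(kA) = 0.001/(44.4×6.15) = 3.662×10^-6 K/W
R_vermiculite fill = L/(kA) = 0.145/(0.07×6.15) = 0.3368 K/W
R_brass = L/(kA) = 0.0029/(129×6.15) = 3.655×10^-6 K/W
R_total = 0.3368 K/W
Q = ΔT / R_total = 236 / 0.3368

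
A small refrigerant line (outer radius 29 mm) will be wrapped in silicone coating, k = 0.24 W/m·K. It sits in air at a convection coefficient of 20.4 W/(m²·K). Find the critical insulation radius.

r_cr ≈ 11.8 mm

For a cylinder r_cr = k/h = 0.24/20.4
r_cr = 11.8 mm; since the bare radius (29 mm) is above r_cr, any added insulation will reduce heat loss.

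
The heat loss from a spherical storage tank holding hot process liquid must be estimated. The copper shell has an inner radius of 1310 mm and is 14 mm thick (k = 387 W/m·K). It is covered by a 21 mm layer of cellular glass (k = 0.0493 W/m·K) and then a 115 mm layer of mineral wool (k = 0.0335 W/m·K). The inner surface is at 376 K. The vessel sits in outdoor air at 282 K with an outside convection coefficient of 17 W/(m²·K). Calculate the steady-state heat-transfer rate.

Spherical conduction: R = (1/r_in − 1/r_out)/(4πk) per layer; series-sum.
R_copper shell = (1/1.31 − 1/1.324)/(4π×387) = 1.66×10^-6 K/W
R_cellular glass = (1/1.324 − 1/1.345)/(4π×0.0493) = 0.01903 K/W
R_mineral wool = (1/1.345 − 1/1.46)/(4π×0.0335) = 0.1391 K/W
R_outer film = 1/(h·4πr_o²) = 1/(17×4π×1.46²) = 0.002196 K/W
R_total = 0.1603 K/W
Q = ΔT/R_total = 94/0.1603

Q ≈ 586 W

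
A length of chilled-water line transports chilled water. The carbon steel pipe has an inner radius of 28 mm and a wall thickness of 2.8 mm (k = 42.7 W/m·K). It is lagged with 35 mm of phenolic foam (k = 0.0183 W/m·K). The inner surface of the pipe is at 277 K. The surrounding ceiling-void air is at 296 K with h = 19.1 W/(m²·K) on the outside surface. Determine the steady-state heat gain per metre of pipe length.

Per-layer cylindrical resistances, series-summed:
R_carbon steel pipe wall = ln(30.8/28)/(2π×42.7×1) = 3.552×10^-4 K/W
R_phenolic foam = ln(65.8/30.8)/(2π×0.0183×1) = 6.602 K/W
R_outer film = 1/(h_o·2πr_oL) = 1/(19.1×2π×0.0658×1) = 0.1266 K/W
R_total = 6.729 K/W
Q = ΔT/R_total = 19/6.729

q′ ≈ 2.82 W/m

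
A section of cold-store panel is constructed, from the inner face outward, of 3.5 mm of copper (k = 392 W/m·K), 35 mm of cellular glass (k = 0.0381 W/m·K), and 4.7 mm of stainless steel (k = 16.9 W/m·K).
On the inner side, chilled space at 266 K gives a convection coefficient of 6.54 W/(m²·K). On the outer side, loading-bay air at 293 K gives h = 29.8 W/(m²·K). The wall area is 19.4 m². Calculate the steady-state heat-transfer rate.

Q ≈ 474 W

Series thermal resistances:
R_inner film = 1/(h_i·A) = 1/(6.54×19.4) = 0.007882 K/W
R_copper = L/(kA) = 0.0035/(392×19.4) = 4.602×10^-7 K/W
R_cellular glass = L/(kA) = 0.035/(0.0381×19.4) = 0.04735 K/W
R_stainless steel = L/(kA) = 0.0047/(16.9×19.4) = 1.434×10^-5 K/W
R_outer film = 1/(h_o·A) = 1/(29.8×19.4) = 0.00173 K/W
R_total = 0.05698 K/W
Q = ΔT / R_total = 27 / 0.05698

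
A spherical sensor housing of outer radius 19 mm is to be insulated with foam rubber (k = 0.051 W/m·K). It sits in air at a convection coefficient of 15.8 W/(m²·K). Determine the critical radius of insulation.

For a sphere r_cr = 2k/h = 2×0.051/15.8
r_cr = 6.46 mm; since the bare radius (19 mm) is above r_cr, any added insulation will reduce heat loss.

r_cr ≈ 6.46 mm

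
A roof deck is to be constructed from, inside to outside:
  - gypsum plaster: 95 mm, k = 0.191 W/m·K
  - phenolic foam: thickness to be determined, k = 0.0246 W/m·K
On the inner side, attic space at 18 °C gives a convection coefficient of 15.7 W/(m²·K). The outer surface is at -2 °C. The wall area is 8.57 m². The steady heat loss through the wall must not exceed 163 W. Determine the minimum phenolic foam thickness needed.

L ≈ 12.1 mm

Series thermal resistances:
R_inner film = 1/(h_i·A) = 1/(15.7×8.57) = 0.007432 K/W
R_gypsum plaster = L/(kA) = 0.095/(0.191×8.57) = 0.05804 K/W
Sum of the known resistances R_other = 0.06547 K/W
Required total resistance R_tot = ΔT/Q_allow = 20/163 = 0.1227 K/W
R_phenolic foam = R_tot − R_other = 0.05723 K/W
L = R·k·A = 0.05723×0.0246×8.57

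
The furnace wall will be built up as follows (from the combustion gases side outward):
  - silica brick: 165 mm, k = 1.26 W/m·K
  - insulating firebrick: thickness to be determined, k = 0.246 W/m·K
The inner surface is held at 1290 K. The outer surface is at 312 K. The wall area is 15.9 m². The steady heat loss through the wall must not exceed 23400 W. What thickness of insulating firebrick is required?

Model the wall as resistances in series:
R_silica brick = L/(kA) = 0.165/(1.26×15.9) = 0.008236 K/W
Sum of the known resistances R_other = 0.008236 K/W
Required total resistance R_tot = ΔT/Q_allow = 978/23400 = 0.04179 K/W
R_insulating firebrick = R_tot − R_other = 0.03356 K/W
L = R·k·A = 0.03356×0.246×15.9

L ≈ 131 mm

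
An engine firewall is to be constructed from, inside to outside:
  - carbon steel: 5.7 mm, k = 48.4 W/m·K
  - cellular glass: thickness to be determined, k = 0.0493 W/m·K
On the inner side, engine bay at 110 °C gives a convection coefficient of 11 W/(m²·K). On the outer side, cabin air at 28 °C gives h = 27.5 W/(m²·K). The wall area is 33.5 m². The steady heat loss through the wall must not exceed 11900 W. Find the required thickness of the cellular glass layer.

Treating each layer as a thermal resistance in series:
R_inner film = 1/(h_i·A) = 1/(11×33.5) = 0.002714 K/W
R_carbon steel = L/(kA) = 0.0057/(48.4×33.5) = 3.515×10^-6 K/W
R_outer film = 1/(h_o·A) = 1/(27.5×33.5) = 0.001085 K/W
Sum of the known resistances R_other = 0.003803 K/W
Required total resistance R_tot = ΔT/Q_allow = 82/11900 = 0.006891 K/W
R_cellular glass = R_tot − R_other = 0.003088 K/W
L = R·k·A = 0.003088×0.0493×33.5

L ≈ 5.1 mm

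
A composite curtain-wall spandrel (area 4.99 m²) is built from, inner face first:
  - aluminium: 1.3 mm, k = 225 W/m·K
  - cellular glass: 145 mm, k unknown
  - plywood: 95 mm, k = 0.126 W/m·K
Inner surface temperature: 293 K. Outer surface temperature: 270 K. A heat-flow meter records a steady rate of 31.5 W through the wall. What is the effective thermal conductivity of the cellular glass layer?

k ≈ 0.0502 W/(m·K)

Thermal resistances in series:
R_aluminium = L/(kA) = 0.0013/(225×4.99) = 1.158×10^-6 K/W
R_plywood = L/(kA) = 0.095/(0.126×4.99) = 0.1511 K/W
Sum of known resistances R_other = 0.1511 K/W
Total R = ΔT/Q = 23/31.5 = 0.7302 K/W
R_cellular glass = R_total − R_other = 0.5791 K/W
k = L/(R·A) = 0.145/(0.5791×4.99)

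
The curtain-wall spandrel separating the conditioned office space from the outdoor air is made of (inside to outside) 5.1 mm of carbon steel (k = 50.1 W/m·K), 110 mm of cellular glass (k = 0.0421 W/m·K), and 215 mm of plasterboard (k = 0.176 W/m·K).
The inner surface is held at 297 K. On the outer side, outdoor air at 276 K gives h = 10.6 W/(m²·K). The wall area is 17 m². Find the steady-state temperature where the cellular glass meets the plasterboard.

T ≈ 283 K

Thermal resistances in series:
R_carbon steel = L/(kA) = 0.0051/(50.1×17) = 5.988×10^-6 K/W
R_cellular glass = L/(kA) = 0.11/(0.0421×17) = 0.1537 K/W
R_plasterboard = L/(kA) = 0.215/(0.176×17) = 0.07186 K/W
R_outer film = 1/(h_o·A) = 1/(10.6×17) = 0.005549 K/W
R_total = 0.2311 K/W;  Q = ΔT/R_total = 21/0.2311 = 90.87 W
T_interface = T_inner − Q·ΣR(inner→interface) = 297 − 90.9×0.1537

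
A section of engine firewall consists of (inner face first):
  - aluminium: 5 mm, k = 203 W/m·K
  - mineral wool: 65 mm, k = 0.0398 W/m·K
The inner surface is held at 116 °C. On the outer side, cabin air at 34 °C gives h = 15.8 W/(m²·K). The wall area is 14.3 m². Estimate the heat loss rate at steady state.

Q ≈ 691 W

Series thermal resistances:
R_aluminium = L/(kA) = 0.005/(203×14.3) = 1.722×10^-6 K/W
R_mineral wool = L/(kA) = 0.065/(0.0398×14.3) = 0.1142 K/W
R_outer film = 1/(h_o·A) = 1/(15.8×14.3) = 0.004426 K/W
R_total = 0.1186 K/W
Q = ΔT / R_total = 82 / 0.1186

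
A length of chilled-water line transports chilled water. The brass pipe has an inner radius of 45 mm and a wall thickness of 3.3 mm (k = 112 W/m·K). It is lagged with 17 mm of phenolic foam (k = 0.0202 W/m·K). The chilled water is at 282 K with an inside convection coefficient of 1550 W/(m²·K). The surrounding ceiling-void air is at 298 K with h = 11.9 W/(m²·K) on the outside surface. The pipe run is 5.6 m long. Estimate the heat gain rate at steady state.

Q ≈ 34.7 W

Per-layer cylindrical resistances, series-summed:
R_inner film = 1/(h_i·2πr₁L) = 1/(1550×2π×0.045×5.6) = 4.075×10^-4 K/W
R_brass pipe wall = ln(48.3/45)/(2π×112×5.6) = 1.796×10^-5 K/W
R_phenolic foam = ln(65.3/48.3)/(2π×0.0202×5.6) = 0.4243 K/W
R_outer film = 1/(h_o·2πr_oL) = 1/(11.9×2π×0.0653×5.6) = 0.03657 K/W
R_total = 0.4613 K/W
Q = ΔT/R_total = 16/0.4613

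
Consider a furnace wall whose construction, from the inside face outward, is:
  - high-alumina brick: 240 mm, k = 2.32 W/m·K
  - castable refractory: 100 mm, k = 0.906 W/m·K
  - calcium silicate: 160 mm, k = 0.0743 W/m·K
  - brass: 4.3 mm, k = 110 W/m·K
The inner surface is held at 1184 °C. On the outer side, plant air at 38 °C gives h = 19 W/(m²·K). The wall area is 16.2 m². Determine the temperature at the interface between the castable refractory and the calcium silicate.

T ≈ 1080 °C

Thermal resistances in series:
R_high-alumina brick = L/(kA) = 0.24/(2.32×16.2) = 0.006386 K/W
R_castable refractory = L/(kA) = 0.1/(0.906×16.2) = 0.006813 K/W
R_calcium silicate = L/(kA) = 0.16/(0.0743×16.2) = 0.1329 K/W
R_brass = L/(kA) = 0.0043/(110×16.2) = 2.413×10^-6 K/W
R_outer film = 1/(h_o·A) = 1/(19×16.2) = 0.003249 K/W
R_total = 0.1494 K/W;  Q = ΔT/R_total = 1146/0.1494 = 7672 W
T_interface = T_inner − Q·ΣR(inner→interface) = 1184 − 7670×0.0132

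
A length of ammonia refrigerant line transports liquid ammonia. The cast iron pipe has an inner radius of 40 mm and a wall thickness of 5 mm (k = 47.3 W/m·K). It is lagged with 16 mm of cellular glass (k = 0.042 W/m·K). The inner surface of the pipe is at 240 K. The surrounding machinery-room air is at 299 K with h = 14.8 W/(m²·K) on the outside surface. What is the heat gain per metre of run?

Per-layer cylindrical resistances, series-summed:
R_cast iron pipe wall = ln(45/40)/(2π×47.3×1) = 3.963×10^-4 K/W
R_cellular glass = ln(61/45)/(2π×0.042×1) = 1.153 K/W
R_outer film = 1/(h_o·2πr_oL) = 1/(14.8×2π×0.061×1) = 0.1763 K/W
R_total = 1.329 K/W
Q = ΔT/R_total = 59/1.329

q′ ≈ 44.4 W/m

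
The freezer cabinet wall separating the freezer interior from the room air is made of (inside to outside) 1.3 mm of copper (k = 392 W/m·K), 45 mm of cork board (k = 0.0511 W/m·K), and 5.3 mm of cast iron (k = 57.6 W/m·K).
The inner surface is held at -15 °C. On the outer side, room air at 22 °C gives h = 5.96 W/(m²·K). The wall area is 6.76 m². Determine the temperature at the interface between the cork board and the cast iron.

T ≈ 16.1 °C

Treating each layer as a thermal resistance in series:
R_copper = L/(kA) = 0.0013/(392×6.76) = 4.906×10^-7 K/W
R_cork board = L/(kA) = 0.045/(0.0511×6.76) = 0.1303 K/W
R_cast iron = L/(kA) = 0.0053/(57.6×6.76) = 1.361×10^-5 K/W
R_outer film = 1/(h_o·A) = 1/(5.96×6.76) = 0.02482 K/W
R_total = 0.1551 K/W;  Q = ΔT/R_total = 37/0.1551 = 238.5 W
T_interface = T_inner + Q·ΣR(inner→interface) = -15 + 239×0.1303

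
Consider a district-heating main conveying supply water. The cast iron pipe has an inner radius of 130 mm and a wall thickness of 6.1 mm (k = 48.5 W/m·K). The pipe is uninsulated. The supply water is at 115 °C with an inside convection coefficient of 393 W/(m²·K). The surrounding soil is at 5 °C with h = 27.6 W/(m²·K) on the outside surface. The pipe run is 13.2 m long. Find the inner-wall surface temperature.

T ≈ 107 °C

Cylindrical conduction, so R = ln(r₂/r₁)/(2πkL) per layer, in series:
R_inner film = 1/(h_i·2πr₁L) = 1/(393×2π×0.13×13.2) = 2.36×10^-4 K/W
R_cast iron pipe wall = ln(136.1/130)/(2π×48.5×13.2) = 1.14×10^-5 K/W
R_outer film = 1/(h_o·2πr_oL) = 1/(27.6×2π×0.1361×13.2) = 0.00321 K/W
R_total = 0.003457 K/W
Q = ΔT/R_total = 110/0.003457
Q = 31800 W
T_interface = T_inner − Q·ΣR(inner→interface) = 115 − 31800×2.36×10^-4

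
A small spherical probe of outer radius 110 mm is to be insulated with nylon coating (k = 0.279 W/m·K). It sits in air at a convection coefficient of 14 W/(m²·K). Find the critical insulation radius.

For a sphere r_cr = 2k/h = 2×0.279/14
r_cr = 39.9 mm; since the bare radius (110 mm) is above r_cr, any added insulation will reduce heat loss.

r_cr ≈ 39.9 mm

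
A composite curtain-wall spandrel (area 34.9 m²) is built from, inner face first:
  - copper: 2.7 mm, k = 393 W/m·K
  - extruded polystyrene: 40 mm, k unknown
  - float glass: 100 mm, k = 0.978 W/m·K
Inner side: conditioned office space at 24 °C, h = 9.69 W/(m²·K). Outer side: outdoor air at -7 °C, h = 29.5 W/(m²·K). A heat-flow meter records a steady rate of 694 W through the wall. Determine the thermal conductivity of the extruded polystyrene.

Using the resistance-network approach (series):
R_inner film = 1/(h_i·A) = 1/(9.69×34.9) = 0.002957 K/W
R_copper = L/(kA) = 0.0027/(393×34.9) = 1.969×10^-7 K/W
R_float glass = L/(kA) = 0.1/(0.978×34.9) = 0.00293 K/W
R_outer film = 1/(h_o·A) = 1/(29.5×34.9) = 9.713×10^-4 K/W
Sum of known resistances R_other = 0.006858 K/W
Total R = ΔT/Q = 31/694 = 0.04467 K/W
R_extruded polystyrene = R_total − R_other = 0.03781 K/W
k = L/(R·A) = 0.04/(0.03781×34.9)

k ≈ 0.0303 W/(m·K)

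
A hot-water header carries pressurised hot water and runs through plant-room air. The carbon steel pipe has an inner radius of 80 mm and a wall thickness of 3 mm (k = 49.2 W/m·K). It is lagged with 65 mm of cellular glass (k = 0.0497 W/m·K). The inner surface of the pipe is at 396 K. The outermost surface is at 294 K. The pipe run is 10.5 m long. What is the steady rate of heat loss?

Cylindrical conduction, so R = ln(r₂/r₁)/(2πkL) per layer, in series:
R_carbon steel pipe wall = ln(83/80)/(2π×49.2×10.5) = 1.134×10^-5 K/W
R_cellular glass = ln(148/83)/(2π×0.0497×10.5) = 0.1764 K/W
R_total = 0.1764 K/W
Q = ΔT/R_total = 102/0.1764

Q ≈ 578 W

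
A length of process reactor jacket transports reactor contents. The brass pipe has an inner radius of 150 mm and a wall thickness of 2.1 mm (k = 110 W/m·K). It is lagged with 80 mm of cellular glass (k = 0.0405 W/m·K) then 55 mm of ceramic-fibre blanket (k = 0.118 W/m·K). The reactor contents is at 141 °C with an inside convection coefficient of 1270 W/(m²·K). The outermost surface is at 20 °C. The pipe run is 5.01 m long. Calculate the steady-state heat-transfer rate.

Q ≈ 311 W

For a radial system each layer contributes R = ln(r_out/r_in)/(2πkL); films add R = 1/(hA).
R_inner film = 1/(h_i·2πr₁L) = 1/(1270×2π×0.15×5.01) = 1.668×10^-4 K/W
R_brass pipe wall = ln(152.1/150)/(2π×110×5.01) = 4.015×10^-6 K/W
R_cellular glass = ln(232.1/152.1)/(2π×0.0405×5.01) = 0.3315 K/W
R_ceramic-fibre blanket = ln(287.1/232.1)/(2π×0.118×5.01) = 0.05725 K/W
R_total = 0.3889 K/W
Q = ΔT/R_total = 121/0.3889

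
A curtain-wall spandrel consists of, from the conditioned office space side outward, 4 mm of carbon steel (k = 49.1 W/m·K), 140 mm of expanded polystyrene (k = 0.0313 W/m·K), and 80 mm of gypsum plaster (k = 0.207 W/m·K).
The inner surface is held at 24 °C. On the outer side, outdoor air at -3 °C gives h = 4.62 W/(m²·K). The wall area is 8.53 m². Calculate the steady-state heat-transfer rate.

Q ≈ 45.4 W

Thermal resistances in series:
R_carbon steel = L/(kA) = 0.004/(49.1×8.53) = 9.551×10^-6 K/W
R_expanded polystyrene = L/(kA) = 0.14/(0.0313×8.53) = 0.5244 K/W
R_gypsum plaster = L/(kA) = 0.08/(0.207×8.53) = 0.04531 K/W
R_outer film = 1/(h_o·A) = 1/(4.62×8.53) = 0.02538 K/W
R_total = 0.5951 K/W
Q = ΔT / R_total = 27 / 0.5951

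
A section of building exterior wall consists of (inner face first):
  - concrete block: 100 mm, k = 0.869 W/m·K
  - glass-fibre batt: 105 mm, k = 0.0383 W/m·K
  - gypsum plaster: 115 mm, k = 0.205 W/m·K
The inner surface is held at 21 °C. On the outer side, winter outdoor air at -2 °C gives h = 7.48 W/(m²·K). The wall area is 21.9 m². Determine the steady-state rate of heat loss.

Q ≈ 142 W

Using the resistance-network approach (series):
R_concrete block = L/(kA) = 0.1/(0.869×21.9) = 0.005255 K/W
R_glass-fibre batt = L/(kA) = 0.105/(0.0383×21.9) = 0.1252 K/W
R_gypsum plaster = L/(kA) = 0.115/(0.205×21.9) = 0.02562 K/W
R_outer film = 1/(h_o·A) = 1/(7.48×21.9) = 0.006105 K/W
R_total = 0.1622 K/W
Q = ΔT / R_total = 23 / 0.1622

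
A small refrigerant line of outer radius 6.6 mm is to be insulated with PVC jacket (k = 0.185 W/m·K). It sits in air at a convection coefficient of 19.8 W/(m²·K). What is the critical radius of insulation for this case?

For a cylinder r_cr = k/h = 0.185/19.8
r_cr = 9.34 mm; since the bare radius (6.6 mm) is below r_cr, adding a thin layer of insulation will *increase* heat loss.

r_cr ≈ 9.34 mm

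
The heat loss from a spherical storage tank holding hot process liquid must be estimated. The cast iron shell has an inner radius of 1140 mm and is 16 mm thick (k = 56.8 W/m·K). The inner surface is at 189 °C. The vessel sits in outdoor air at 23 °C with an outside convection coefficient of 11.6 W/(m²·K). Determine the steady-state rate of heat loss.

Q ≈ 32200 W

Each spherical layer contributes R = (1/r_i − 1/r_o)/(4πk):
R_cast iron shell = (1/1.14 − 1/1.156)/(4π×56.8) = 1.701×10^-5 K/W
R_outer film = 1/(h·4πr_o²) = 1/(11.6×4π×1.156²) = 0.005134 K/W
R_total = 0.005151 K/W
Q = ΔT/R_total = 166/0.005151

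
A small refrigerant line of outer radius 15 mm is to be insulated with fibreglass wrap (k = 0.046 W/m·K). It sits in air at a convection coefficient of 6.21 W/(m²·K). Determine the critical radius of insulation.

r_cr ≈ 7.41 mm

For a cylinder r_cr = k/h = 0.046/6.21
r_cr = 7.41 mm; since the bare radius (15 mm) is above r_cr, any added insulation will reduce heat loss.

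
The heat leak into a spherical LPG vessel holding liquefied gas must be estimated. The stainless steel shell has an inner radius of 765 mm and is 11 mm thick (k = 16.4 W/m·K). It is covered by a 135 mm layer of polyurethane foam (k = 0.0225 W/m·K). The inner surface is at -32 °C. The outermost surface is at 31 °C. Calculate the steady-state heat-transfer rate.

Q ≈ 93.3 W

Each spherical layer contributes R = (1/r_i − 1/r_o)/(4πk):
R_stainless steel shell = (1/0.765 − 1/0.776)/(4π×16.4) = 8.991×10^-5 K/W
R_polyurethane foam = (1/0.776 − 1/0.911)/(4π×0.0225) = 0.6754 K/W
R_total = 0.6755 K/W
Q = ΔT/R_total = 63/0.6755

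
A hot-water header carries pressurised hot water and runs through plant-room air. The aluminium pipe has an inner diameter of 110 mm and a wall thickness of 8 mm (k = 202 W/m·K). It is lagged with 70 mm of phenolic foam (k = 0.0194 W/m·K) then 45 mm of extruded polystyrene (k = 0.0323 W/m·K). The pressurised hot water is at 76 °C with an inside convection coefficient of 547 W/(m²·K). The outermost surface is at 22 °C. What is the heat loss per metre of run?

q′ ≈ 7.13 W/m

Radial resistances (cylindrical: R_cond = ln(r_o/r_i)/(2πkL), R_conv = 1/(h·2πrL)):
R_inner film = 1/(h_i·2πr₁L) = 1/(547×2π×0.055×1) = 0.00529 K/W
R_aluminium pipe wall = ln(63/55)/(2π×202×1) = 1.07×10^-4 K/W
R_phenolic foam = ln(133/63)/(2π×0.0194×1) = 6.13 K/W
R_extruded polystyrene = ln(178/133)/(2π×0.0323×1) = 1.436 K/W
R_total = 7.571 K/W
Q = ΔT/R_total = 54/7.571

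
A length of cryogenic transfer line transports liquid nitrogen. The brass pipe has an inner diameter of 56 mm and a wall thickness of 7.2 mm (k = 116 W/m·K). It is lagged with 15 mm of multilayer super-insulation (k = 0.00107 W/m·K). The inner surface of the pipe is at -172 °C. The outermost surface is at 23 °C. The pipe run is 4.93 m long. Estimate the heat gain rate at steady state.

Q ≈ 18.2 W

Per-layer cylindrical resistances, series-summed:
R_brass pipe wall = ln(35.2/28)/(2π×116×4.93) = 6.369×10^-5 K/W
R_multilayer super-insulation = ln(50.2/35.2)/(2π×0.00107×4.93) = 10.71 K/W
R_total = 10.71 K/W
Q = ΔT/R_total = 195/10.71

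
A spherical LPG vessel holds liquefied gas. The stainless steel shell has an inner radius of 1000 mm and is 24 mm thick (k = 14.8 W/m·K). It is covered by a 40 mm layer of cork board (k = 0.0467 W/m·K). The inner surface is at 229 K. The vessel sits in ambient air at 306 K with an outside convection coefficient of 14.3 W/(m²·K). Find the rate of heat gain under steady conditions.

Radial (spherical) resistances in series:
R_stainless steel shell = (1/1 − 1/1.024)/(4π×14.8) = 1.26×10^-4 K/W
R_cork board = (1/1.024 − 1/1.064)/(4π×0.0467) = 0.06256 K/W
R_outer film = 1/(h·4πr_o²) = 1/(14.3×4π×1.064²) = 0.004916 K/W
R_total = 0.0676 K/W
Q = ΔT/R_total = 77/0.0676

Q ≈ 1140 W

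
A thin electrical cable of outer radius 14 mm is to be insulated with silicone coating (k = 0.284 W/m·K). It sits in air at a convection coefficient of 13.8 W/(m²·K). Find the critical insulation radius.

For a cylinder r_cr = k/h = 0.284/13.8
r_cr = 20.6 mm; since the bare radius (14 mm) is below r_cr, adding a thin layer of insulation will *increase* heat loss.

r_cr ≈ 20.6 mm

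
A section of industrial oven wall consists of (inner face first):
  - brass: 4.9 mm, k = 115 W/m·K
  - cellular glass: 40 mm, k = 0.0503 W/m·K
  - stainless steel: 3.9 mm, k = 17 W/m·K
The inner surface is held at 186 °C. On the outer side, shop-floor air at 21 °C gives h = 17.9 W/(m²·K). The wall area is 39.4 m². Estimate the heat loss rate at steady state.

Q ≈ 7640 W

Treating each layer as a thermal resistance in series:
R_brass = L/(kA) = 0.0049/(115×39.4) = 1.081×10^-6 K/W
R_cellular glass = L/(kA) = 0.04/(0.0503×39.4) = 0.02018 K/W
R_stainless steel = L/(kA) = 0.0039/(17×39.4) = 5.823×10^-6 K/W
R_outer film = 1/(h_o·A) = 1/(17.9×39.4) = 0.001418 K/W
R_total = 0.02161 K/W
Q = ΔT / R_total = 165 / 0.02161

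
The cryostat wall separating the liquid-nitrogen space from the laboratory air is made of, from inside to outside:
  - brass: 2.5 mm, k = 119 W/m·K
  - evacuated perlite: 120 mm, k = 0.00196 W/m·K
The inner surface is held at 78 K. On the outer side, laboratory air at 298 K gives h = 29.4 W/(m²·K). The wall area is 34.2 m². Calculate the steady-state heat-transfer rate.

Using the resistance-network approach (series):
R_brass = L/(kA) = 0.0025/(119×34.2) = 6.143×10^-7 K/W
R_evacuated perlite = L/(kA) = 0.12/(0.00196×34.2) = 1.79 K/W
R_outer film = 1/(h_o·A) = 1/(29.4×34.2) = 9.945×10^-4 K/W
R_total = 1.791 K/W
Q = ΔT / R_total = 220 / 1.791

Q ≈ 123 W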